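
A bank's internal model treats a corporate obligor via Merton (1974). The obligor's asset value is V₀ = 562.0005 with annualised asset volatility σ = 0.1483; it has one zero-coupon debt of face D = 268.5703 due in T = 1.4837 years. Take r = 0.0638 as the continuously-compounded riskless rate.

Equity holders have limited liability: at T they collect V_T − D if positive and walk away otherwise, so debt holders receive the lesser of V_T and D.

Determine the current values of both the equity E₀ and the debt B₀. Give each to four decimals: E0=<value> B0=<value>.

d₁ = [ln(V₀/D) + (r + σ²/2)T] / (σ√T)
   = [ln(562.0005/268.5703) + (0.0638 + 0.5·0.1483²)·1.4837] / (0.1483·√1.4837)
   = [0.738390 + 0.110975] / 0.180640 = 4.701976
d₂ = d₁ − σ√T = 4.701976 − 0.180640 = 4.521336
N(d₁) = 0.999999,  N(d₂) = 0.999997,  e^(−rT) = 0.909682
E₀ = V₀·N(d₁) − D·e^(−rT)·N(d₂)
   = 562.0005·0.999999 − 268.5703·0.909682·0.999997 = 317.686927
B₀ = V₀ − E₀ = 562.0005 − 317.686927 = 244.313573

E0=317.6869 B0=244.3136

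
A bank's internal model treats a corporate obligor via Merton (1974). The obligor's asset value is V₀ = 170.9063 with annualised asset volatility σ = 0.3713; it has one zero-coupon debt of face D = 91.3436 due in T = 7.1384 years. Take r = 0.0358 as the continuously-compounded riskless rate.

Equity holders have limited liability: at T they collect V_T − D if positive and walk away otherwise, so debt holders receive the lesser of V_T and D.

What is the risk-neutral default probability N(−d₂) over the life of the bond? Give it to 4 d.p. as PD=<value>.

d₁ = [ln(V₀/D) + (r + σ²/2)T] / (σ√T)
   = [ln(170.9063/91.3436) + (0.0358 + 0.5·0.3713²)·7.1384] / (0.3713·√7.1384)
   = [0.626487 + 0.747618] / 0.992031 = 1.385143
d₂ = d₁ − σ√T = 1.385143 − 0.992031 = 0.393111
risk-neutral PD = N(−d₂) = N(-0.393111) = 0.347119

PD=0.3471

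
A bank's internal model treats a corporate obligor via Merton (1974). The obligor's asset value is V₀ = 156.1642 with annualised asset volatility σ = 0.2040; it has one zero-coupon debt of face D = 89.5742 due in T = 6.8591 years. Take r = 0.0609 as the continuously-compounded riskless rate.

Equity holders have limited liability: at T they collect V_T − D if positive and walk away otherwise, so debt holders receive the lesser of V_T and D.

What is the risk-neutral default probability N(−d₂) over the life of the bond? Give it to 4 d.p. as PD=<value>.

d₁ = [ln(V₀/D) + (r + σ²/2)T] / (σ√T)
   = [ln(156.1642/89.5742) + (0.0609 + 0.5·0.2040²)·6.8591] / (0.2040·√6.8591)
   = [0.555841 + 0.560443] / 0.534274 = 2.089349
d₂ = d₁ − σ√T = 2.089349 − 0.534274 = 1.555075
risk-neutral PD = N(−d₂) = N(-1.555075) = 0.059964

PD=0.0600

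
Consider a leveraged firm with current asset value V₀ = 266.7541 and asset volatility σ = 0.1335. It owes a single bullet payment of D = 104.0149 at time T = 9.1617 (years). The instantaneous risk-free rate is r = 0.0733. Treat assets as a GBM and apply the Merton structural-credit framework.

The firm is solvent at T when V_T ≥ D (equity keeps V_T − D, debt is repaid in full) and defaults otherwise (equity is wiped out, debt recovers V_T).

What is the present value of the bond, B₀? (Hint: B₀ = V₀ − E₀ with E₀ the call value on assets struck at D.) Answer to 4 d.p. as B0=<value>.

d₁ = [ln(V₀/D) + (r + σ²/2)T] / (σ√T)
   = [ln(266.7541/104.0149) + (0.0733 + 0.5·0.1335²)·9.1617] / (0.1335·√9.1617)
   = [0.941793 + 0.753194] / 0.404082 = 4.194662
d₂ = d₁ − σ√T = 4.194662 − 0.404082 = 3.790581
N(d₁) = 0.999986,  N(d₂) = 0.999925,  e^(−rT) = 0.510915
E₀ = V₀·N(d₁) − D·e^(−rT)·N(d₂)
   = 266.7541·0.999986 − 104.0149·0.510915·0.999925 = 213.611706
B₀ = V₀ − E₀ = 266.7541 − 213.611706 = 53.142394

B0=53.1424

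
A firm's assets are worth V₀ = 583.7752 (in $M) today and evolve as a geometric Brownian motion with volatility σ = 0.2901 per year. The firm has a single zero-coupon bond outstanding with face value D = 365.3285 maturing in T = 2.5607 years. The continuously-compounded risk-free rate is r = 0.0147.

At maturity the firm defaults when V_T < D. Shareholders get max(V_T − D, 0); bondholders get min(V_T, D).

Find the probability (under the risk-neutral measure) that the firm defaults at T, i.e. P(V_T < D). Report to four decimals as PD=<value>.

PD=0.1953

d₁ = [ln(V₀/D) + (r + σ²/2)T] / (σ√T)
   = [ln(583.7752/365.3285) + (0.0147 + 0.5·0.2901²)·2.5607] / (0.2901·√2.5607)
   = [0.468719 + 0.145394] / 0.464223 = 1.322882
d₂ = d₁ − σ√T = 1.322882 − 0.464223 = 0.858659
risk-neutral PD = N(−d₂) = N(-0.858659) = 0.195264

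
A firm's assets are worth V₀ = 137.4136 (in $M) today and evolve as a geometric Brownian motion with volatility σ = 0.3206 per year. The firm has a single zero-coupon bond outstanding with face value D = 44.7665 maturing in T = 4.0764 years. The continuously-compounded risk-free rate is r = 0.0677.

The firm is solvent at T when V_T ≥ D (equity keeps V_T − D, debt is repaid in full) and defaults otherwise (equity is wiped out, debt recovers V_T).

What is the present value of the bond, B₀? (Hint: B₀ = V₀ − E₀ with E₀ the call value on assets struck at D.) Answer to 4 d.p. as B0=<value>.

d₁ = [ln(V₀/D) + (r + σ²/2)T] / (σ√T)
   = [ln(137.4136/44.7665) + (0.0677 + 0.5·0.3206²)·4.0764] / (0.3206·√4.0764)
   = [1.121535 + 0.485467] / 0.647294 = 2.482645
d₂ = d₁ − σ√T = 2.482645 − 0.647294 = 1.835351
N(d₁) = 0.993479,  N(d₂) = 0.966773,  e^(−rT) = 0.758834
E₀ = V₀·N(d₁) − D·e^(−rT)·N(d₂)
   = 137.4136·0.993479 − 44.7665·0.758834·0.966773 = 103.675976
B₀ = V₀ − E₀ = 137.4136 − 103.675976 = 33.737624

B0=33.7376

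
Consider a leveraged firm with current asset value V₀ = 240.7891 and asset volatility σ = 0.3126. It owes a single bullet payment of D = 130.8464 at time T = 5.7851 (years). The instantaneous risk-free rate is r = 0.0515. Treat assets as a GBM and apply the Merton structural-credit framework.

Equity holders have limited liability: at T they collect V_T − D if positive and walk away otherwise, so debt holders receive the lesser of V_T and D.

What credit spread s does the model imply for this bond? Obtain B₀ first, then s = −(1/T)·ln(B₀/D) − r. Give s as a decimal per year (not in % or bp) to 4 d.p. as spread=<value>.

spread=0.0111

d₁ = [ln(V₀/D) + (r + σ²/2)T] / (σ√T)
   = [ln(240.7891/130.8464) + (0.0515 + 0.5·0.3126²)·5.7851] / (0.3126·√5.7851)
   = [0.609897 + 0.580589] / 0.751873 = 1.583361
d₂ = d₁ − σ√T = 1.583361 − 0.751873 = 0.831488
N(d₁) = 0.943330,  N(d₂) = 0.797151,  e^(−rT) = 0.742351
E₀ = V₀·N(d₁) − D·e^(−rT)·N(d₂)
   = 240.7891·0.943330 − 130.8464·0.742351·0.797151 = 149.713209
B₀ = V₀ − E₀ = 240.7891 − 149.713209 = 91.075891
spread = −(1/T)·ln(B₀/D) − r = −(1/5.7851)·ln(91.075891/130.8464) − 0.0515 = 0.01113176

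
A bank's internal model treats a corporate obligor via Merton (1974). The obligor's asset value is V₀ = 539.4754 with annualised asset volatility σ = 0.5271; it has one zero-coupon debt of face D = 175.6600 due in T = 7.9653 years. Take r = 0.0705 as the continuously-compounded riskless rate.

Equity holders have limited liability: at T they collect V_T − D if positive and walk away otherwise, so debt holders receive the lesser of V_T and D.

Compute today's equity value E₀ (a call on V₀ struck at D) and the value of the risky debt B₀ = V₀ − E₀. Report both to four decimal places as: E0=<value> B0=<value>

E0=457.8824 B0=81.5930

d₁ = [ln(V₀/D) + (r + σ²/2)T] / (σ√T)
   = [ln(539.4754/175.6600) + (0.0705 + 0.5·0.5271²)·7.9653] / (0.5271·√7.9653)
   = [1.122047 + 1.668071] / 1.487627 = 1.875549
d₂ = d₁ − σ√T = 1.875549 − 1.487627 = 0.387922
N(d₁) = 0.969641,  N(d₂) = 0.650963,  e^(−rT) = 0.570322
E₀ = V₀·N(d₁) − D·e^(−rT)·N(d₂)
   = 539.4754·0.969641 − 175.6600·0.570322·0.650963 = 457.882359
B₀ = V₀ − E₀ = 539.4754 − 457.882359 = 81.593041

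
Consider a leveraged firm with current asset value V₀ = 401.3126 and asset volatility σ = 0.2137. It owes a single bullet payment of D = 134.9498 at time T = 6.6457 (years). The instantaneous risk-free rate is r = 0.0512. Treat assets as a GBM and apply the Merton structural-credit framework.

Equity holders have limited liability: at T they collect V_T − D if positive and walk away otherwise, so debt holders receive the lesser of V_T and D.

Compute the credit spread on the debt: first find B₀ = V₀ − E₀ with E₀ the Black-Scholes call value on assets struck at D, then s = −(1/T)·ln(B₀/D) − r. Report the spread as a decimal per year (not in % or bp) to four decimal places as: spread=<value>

spread=0.0002

d₁ = [ln(V₀/D) + (r + σ²/2)T] / (σ√T)
   = [ln(401.3126/134.9498) + (0.0512 + 0.5·0.2137²)·6.6457] / (0.2137·√6.6457)
   = [1.089838 + 0.492007] / 0.550903 = 2.871368
d₂ = d₁ − σ√T = 2.871368 − 0.550903 = 2.320466
N(d₁) = 0.997957,  N(d₂) = 0.989842,  e^(−rT) = 0.711585
E₀ = V₀·N(d₁) − D·e^(−rT)·N(d₂)
   = 401.3126·0.997957 − 134.9498·0.711585·0.989842 = 305.439653
B₀ = V₀ − E₀ = 401.3126 − 305.439653 = 95.872947
spread = −(1/T)·ln(B₀/D) − r = −(1/6.6457)·ln(95.872947/134.9498) − 0.0512 = 0.00024364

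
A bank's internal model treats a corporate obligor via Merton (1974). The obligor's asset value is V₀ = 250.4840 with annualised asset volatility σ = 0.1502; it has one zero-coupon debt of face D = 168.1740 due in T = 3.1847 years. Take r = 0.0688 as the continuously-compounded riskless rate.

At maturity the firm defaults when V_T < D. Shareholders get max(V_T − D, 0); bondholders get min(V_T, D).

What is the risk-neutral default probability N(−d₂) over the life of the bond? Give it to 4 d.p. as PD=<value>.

d₁ = [ln(V₀/D) + (r + σ²/2)T] / (σ√T)
   = [ln(250.4840/168.1740) + (0.0688 + 0.5·0.1502²)·3.1847] / (0.1502·√3.1847)
   = [0.398396 + 0.255031] / 0.268043 = 2.437770
d₂ = d₁ − σ√T = 2.437770 − 0.268043 = 2.169727
risk-neutral PD = N(−d₂) = N(-2.169727) = 0.015014

PD=0.0150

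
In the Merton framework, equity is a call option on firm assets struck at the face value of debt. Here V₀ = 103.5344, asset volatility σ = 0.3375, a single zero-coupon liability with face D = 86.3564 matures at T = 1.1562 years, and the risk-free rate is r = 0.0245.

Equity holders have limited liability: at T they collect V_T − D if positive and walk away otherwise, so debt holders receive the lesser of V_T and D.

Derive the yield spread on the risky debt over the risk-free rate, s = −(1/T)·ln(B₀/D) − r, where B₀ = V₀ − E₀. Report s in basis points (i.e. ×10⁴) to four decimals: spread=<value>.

spread=626.1159

d₁ = [ln(V₀/D) + (r + σ²/2)T] / (σ√T)
   = [ln(103.5344/86.3564) + (0.0245 + 0.5·0.3375²)·1.1562] / (0.3375·√1.1562)
   = [0.181421 + 0.094176] / 0.362903 = 0.759424
d₂ = d₁ − σ√T = 0.759424 − 0.362903 = 0.396521
N(d₁) = 0.776201,  N(d₂) = 0.654140,  e^(−rT) = 0.972071
E₀ = V₀·N(d₁) − D·e^(−rT)·N(d₂)
   = 103.5344·0.776201 − 86.3564·0.972071·0.654140 = 25.452014
B₀ = V₀ − E₀ = 103.5344 − 25.452014 = 78.082386
spread = −(1/T)·ln(B₀/D) − r = −(1/1.1562)·ln(78.082386/86.3564) − 0.0245 = 0.06261159
in basis points: 0.06261159 × 10⁴ = 626.1159 bp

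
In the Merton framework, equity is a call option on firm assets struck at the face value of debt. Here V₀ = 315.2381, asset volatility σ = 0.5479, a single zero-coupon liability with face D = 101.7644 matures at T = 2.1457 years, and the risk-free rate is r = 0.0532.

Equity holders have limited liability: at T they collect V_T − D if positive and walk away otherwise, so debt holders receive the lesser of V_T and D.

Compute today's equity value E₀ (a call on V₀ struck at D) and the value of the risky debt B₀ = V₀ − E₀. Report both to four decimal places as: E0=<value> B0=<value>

E0=227.7885 B0=87.4496

d₁ = [ln(V₀/D) + (r + σ²/2)T] / (σ√T)
   = [ln(315.2381/101.7644) + (0.0532 + 0.5·0.5479²)·2.1457] / (0.5479·√2.1457)
   = [1.130668 + 0.436215] / 0.802575 = 1.952319
d₂ = d₁ − σ√T = 1.952319 − 0.802575 = 1.149743
N(d₁) = 0.974550,  N(d₂) = 0.874875,  e^(−rT) = 0.892123
E₀ = V₀·N(d₁) − D·e^(−rT)·N(d₂)
   = 315.2381·0.974550 − 101.7644·0.892123·0.874875 = 227.788492
B₀ = V₀ − E₀ = 315.2381 − 227.788492 = 87.449608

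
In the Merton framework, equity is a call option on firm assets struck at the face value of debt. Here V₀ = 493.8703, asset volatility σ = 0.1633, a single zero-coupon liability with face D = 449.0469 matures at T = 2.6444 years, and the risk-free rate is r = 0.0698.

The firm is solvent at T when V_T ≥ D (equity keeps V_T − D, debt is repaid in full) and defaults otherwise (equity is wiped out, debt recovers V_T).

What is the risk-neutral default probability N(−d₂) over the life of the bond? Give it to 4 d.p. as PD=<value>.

d₁ = [ln(V₀/D) + (r + σ²/2)T] / (σ√T)
   = [ln(493.8703/449.0469) + (0.0698 + 0.5·0.1633²)·2.6444] / (0.1633·√2.6444)
   = [0.095146 + 0.219838] / 0.265552 = 1.186146
d₂ = d₁ − σ√T = 1.186146 − 0.265552 = 0.920594
risk-neutral PD = N(−d₂) = N(-0.920594) = 0.178631

PD=0.1786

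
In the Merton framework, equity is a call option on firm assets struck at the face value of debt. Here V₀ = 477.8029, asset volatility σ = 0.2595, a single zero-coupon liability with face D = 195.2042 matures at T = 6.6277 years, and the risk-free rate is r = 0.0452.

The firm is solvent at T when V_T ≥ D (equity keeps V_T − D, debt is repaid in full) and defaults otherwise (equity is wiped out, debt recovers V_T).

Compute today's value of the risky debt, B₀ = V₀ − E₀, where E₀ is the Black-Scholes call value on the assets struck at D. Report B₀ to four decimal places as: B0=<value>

B0=142.1981

d₁ = [ln(V₀/D) + (r + σ²/2)T] / (σ√T)
   = [ln(477.8029/195.2042) + (0.0452 + 0.5·0.2595²)·6.6277] / (0.2595·√6.6277)
   = [0.895152 + 0.522728] / 0.668065 = 2.122367
d₂ = d₁ − σ√T = 2.122367 − 0.668065 = 1.454302
N(d₁) = 0.983097,  N(d₂) = 0.927069,  e^(−rT) = 0.741135
E₀ = V₀·N(d₁) − D·e^(−rT)·N(d₂)
   = 477.8029·0.983097 − 195.2042·0.741135·0.927069 = 335.604818
B₀ = V₀ − E₀ = 477.8029 − 335.604818 = 142.198082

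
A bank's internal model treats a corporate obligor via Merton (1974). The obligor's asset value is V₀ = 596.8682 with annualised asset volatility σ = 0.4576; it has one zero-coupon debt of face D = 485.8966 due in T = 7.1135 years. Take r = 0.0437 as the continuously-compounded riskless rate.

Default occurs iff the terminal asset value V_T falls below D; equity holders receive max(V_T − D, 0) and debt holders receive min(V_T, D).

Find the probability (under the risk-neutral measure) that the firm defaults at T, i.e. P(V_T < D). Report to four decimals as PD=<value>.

PD=0.5742

d₁ = [ln(V₀/D) + (r + σ²/2)T] / (σ√T)
   = [ln(596.8682/485.8966) + (0.0437 + 0.5·0.4576²)·7.1135] / (0.4576·√7.1135)
   = [0.205700 + 1.055635] / 1.220472 = 1.033482
d₂ = d₁ − σ√T = 1.033482 − 1.220472 = -0.186989
risk-neutral PD = N(−d₂) = N(0.186989) = 0.574165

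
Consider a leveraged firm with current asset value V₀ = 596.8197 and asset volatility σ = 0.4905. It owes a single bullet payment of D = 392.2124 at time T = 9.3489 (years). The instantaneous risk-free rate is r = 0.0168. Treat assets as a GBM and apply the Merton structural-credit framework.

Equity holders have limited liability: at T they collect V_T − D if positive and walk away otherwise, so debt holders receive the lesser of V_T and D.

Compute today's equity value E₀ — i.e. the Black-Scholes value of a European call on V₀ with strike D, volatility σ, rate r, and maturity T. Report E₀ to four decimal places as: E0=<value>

E0=400.4293

d₁ = [ln(V₀/D) + (r + σ²/2)T] / (σ√T)
   = [ln(596.8197/392.2124) + (0.0168 + 0.5·0.4905²)·9.3489] / (0.4905·√9.3489)
   = [0.419812 + 1.281689] / 1.499751 = 1.134521
d₂ = d₁ − σ√T = 1.134521 − 1.499751 = -0.365230
N(d₁) = 0.871712,  N(d₂) = 0.357470,  e^(−rT) = 0.854651
E₀ = V₀·N(d₁) − D·e^(−rT)·N(d₂)
   = 596.8197·0.871712 − 392.2124·0.854651·0.357470 = 400.429268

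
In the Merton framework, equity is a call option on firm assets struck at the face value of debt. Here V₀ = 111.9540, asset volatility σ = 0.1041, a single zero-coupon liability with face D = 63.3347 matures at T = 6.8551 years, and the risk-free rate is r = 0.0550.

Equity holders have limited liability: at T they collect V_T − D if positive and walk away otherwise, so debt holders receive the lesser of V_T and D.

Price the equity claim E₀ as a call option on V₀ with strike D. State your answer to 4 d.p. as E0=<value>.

E0=68.5143

d₁ = [ln(V₀/D) + (r + σ²/2)T] / (σ√T)
   = [ln(111.9540/63.3347) + (0.0550 + 0.5·0.1041²)·6.8551] / (0.1041·√6.8551)
   = [0.569655 + 0.414174] / 0.272557 = 3.609624
d₂ = d₁ − σ√T = 3.609624 − 0.272557 = 3.337067
N(d₁) = 0.999847,  N(d₂) = 0.999577,  e^(−rT) = 0.685895
E₀ = V₀·N(d₁) − D·e^(−rT)·N(d₂)
   = 111.9540·0.999847 − 63.3347·0.685895·0.999577 = 68.514262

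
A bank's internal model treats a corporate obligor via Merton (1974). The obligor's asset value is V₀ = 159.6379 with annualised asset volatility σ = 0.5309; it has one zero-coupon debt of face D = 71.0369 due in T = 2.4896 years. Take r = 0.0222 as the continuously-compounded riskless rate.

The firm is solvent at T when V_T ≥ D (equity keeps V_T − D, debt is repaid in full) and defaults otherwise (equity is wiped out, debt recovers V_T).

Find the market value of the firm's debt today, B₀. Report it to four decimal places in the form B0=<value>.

B0=60.7957

d₁ = [ln(V₀/D) + (r + σ²/2)T] / (σ√T)
   = [ln(159.6379/71.0369) + (0.0222 + 0.5·0.5309²)·2.4896] / (0.5309·√2.4896)
   = [0.809709 + 0.406122] / 0.837679 = 1.451428
d₂ = d₁ − σ√T = 1.451428 − 0.837679 = 0.613749
N(d₁) = 0.926670,  N(d₂) = 0.730310,  e^(−rT) = 0.946230
E₀ = V₀·N(d₁) − D·e^(−rT)·N(d₂)
   = 159.6379·0.926670 − 71.0369·0.946230·0.730310 = 98.842180
B₀ = V₀ − E₀ = 159.6379 − 98.842180 = 60.795720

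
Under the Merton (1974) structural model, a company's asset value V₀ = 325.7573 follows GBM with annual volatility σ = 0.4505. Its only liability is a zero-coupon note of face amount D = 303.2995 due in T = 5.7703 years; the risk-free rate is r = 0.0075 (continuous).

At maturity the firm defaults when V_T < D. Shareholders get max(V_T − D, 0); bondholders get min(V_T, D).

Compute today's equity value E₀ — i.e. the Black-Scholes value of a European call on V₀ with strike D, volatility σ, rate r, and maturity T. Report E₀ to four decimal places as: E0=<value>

d₁ = [ln(V₀/D) + (r + σ²/2)T] / (σ√T)
   = [ln(325.7573/303.2995) + (0.0075 + 0.5·0.4505²)·5.7703] / (0.4505·√5.7703)
   = [0.071432 + 0.628819] / 1.082166 = 0.647083
d₂ = d₁ − σ√T = 0.647083 − 1.082166 = -0.435084
N(d₁) = 0.741211,  N(d₂) = 0.331751,  e^(−rT) = 0.957646
E₀ = V₀·N(d₁) − D·e^(−rT)·N(d₂)
   = 325.7573·0.741211 − 303.2995·0.957646·0.331751 = 145.096617

E0=145.0966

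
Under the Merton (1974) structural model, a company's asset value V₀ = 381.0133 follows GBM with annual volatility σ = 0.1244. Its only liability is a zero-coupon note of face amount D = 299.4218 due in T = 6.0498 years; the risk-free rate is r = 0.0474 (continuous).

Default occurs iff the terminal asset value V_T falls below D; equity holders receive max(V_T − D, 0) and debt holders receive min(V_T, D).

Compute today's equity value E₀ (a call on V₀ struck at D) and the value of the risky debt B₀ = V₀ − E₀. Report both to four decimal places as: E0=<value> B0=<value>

E0=157.7676 B0=223.2457

d₁ = [ln(V₀/D) + (r + σ²/2)T] / (σ√T)
   = [ln(381.0133/299.4218) + (0.0474 + 0.5·0.1244²)·6.0498] / (0.1244·√6.0498)
   = [0.240981 + 0.333572] / 0.305978 = 1.877756
d₂ = d₁ − σ√T = 1.877756 − 0.305978 = 1.571778
N(d₁) = 0.969793,  N(d₂) = 0.941999,  e^(−rT) = 0.750691
E₀ = V₀·N(d₁) − D·e^(−rT)·N(d₂)
   = 381.0133·0.969793 − 299.4218·0.750691·0.941999 = 157.767630
B₀ = V₀ − E₀ = 381.0133 − 157.767630 = 223.245670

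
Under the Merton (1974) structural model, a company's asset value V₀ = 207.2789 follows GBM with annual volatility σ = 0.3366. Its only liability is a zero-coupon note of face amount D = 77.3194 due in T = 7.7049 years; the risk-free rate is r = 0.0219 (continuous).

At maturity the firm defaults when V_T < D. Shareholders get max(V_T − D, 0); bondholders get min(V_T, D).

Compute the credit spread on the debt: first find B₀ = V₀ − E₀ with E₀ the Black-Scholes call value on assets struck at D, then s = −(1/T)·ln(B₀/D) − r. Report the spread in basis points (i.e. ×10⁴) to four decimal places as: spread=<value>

d₁ = [ln(V₀/D) + (r + σ²/2)T] / (σ√T)
   = [ln(207.2789/77.3194) + (0.0219 + 0.5·0.3366²)·7.7049] / (0.3366·√7.7049)
   = [0.986120 + 0.605218] / 0.934324 = 1.703197
d₂ = d₁ − σ√T = 1.703197 − 0.934324 = 0.768873
N(d₁) = 0.955734,  N(d₂) = 0.779016,  e^(−rT) = 0.844731
E₀ = V₀·N(d₁) − D·e^(−rT)·N(d₂)
   = 207.2789·0.955734 − 77.3194·0.844731·0.779016 = 147.222891
B₀ = V₀ − E₀ = 207.2789 − 147.222891 = 60.056009
spread = −(1/T)·ln(B₀/D) − r = −(1/7.7049)·ln(60.056009/77.3194) − 0.0219 = 0.01089307
in basis points: 0.01089307 × 10⁴ = 108.9307 bp

spread=108.9307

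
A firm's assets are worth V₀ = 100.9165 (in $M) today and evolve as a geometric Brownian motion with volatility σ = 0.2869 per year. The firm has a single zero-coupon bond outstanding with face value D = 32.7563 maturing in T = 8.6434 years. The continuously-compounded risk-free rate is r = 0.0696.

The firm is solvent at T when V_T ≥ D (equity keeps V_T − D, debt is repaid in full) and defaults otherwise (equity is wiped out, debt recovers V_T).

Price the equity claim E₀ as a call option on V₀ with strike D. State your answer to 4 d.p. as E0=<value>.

E0=83.2180

d₁ = [ln(V₀/D) + (r + σ²/2)T] / (σ√T)
   = [ln(100.9165/32.7563) + (0.0696 + 0.5·0.2869²)·8.6434] / (0.2869·√8.6434)
   = [1.125198 + 0.957307] / 0.843476 = 2.468955
d₂ = d₁ − σ√T = 2.468955 − 0.843476 = 1.625479
N(d₁) = 0.993225,  N(d₂) = 0.947970,  e^(−rT) = 0.547945
E₀ = V₀·N(d₁) − D·e^(−rT)·N(d₂)
   = 100.9165·0.993225 − 32.7563·0.547945·0.947970 = 83.217977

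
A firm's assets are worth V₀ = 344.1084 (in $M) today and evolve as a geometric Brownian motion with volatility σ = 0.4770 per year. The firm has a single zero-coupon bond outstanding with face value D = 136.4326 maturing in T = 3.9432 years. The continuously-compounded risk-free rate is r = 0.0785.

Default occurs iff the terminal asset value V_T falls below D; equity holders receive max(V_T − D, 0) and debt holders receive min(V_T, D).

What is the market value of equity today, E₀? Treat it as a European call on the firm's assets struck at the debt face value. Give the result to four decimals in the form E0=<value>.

E0=251.3500

d₁ = [ln(V₀/D) + (r + σ²/2)T] / (σ√T)
   = [ln(344.1084/136.4326) + (0.0785 + 0.5·0.4770²)·3.9432] / (0.4770·√3.9432)
   = [0.925126 + 0.758137] / 0.947202 = 1.777089
d₂ = d₁ − σ√T = 1.777089 − 0.947202 = 0.829887
N(d₁) = 0.962223,  N(d₂) = 0.796699,  e^(−rT) = 0.733784
E₀ = V₀·N(d₁) − D·e^(−rT)·N(d₂)
   = 344.1084·0.962223 − 136.4326·0.733784·0.796699 = 251.350004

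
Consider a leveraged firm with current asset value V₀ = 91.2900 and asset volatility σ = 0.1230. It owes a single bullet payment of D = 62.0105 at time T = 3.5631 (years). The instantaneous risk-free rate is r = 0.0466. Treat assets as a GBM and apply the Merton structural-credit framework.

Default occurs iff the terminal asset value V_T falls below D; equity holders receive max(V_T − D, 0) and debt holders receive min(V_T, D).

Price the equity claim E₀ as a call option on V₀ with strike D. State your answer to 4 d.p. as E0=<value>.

E0=38.8124

d₁ = [ln(V₀/D) + (r + σ²/2)T] / (σ√T)
   = [ln(91.2900/62.0105) + (0.0466 + 0.5·0.1230²)·3.5631] / (0.1230·√3.5631)
   = [0.386738 + 0.192994] / 0.232177 = 2.496936
d₂ = d₁ − σ√T = 2.496936 − 0.232177 = 2.264759
N(d₁) = 0.993736,  N(d₂) = 0.988236,  e^(−rT) = 0.847012
E₀ = V₀·N(d₁) − D·e^(−rT)·N(d₂)
   = 91.2900·0.993736 − 62.0105·0.847012·0.988236 = 38.812437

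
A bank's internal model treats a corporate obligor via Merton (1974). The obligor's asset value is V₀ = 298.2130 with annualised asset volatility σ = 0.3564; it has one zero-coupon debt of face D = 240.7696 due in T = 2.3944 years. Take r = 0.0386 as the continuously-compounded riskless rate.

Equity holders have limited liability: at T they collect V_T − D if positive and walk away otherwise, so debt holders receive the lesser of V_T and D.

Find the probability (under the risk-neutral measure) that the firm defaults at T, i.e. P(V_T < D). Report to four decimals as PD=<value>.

d₁ = [ln(V₀/D) + (r + σ²/2)T] / (σ√T)
   = [ln(298.2130/240.7696) + (0.0386 + 0.5·0.3564²)·2.3944] / (0.3564·√2.3944)
   = [0.213968 + 0.244493] / 0.551488 = 0.831316
d₂ = d₁ − σ√T = 0.831316 − 0.551488 = 0.279828
risk-neutral PD = N(−d₂) = N(-0.279828) = 0.389805

PD=0.3898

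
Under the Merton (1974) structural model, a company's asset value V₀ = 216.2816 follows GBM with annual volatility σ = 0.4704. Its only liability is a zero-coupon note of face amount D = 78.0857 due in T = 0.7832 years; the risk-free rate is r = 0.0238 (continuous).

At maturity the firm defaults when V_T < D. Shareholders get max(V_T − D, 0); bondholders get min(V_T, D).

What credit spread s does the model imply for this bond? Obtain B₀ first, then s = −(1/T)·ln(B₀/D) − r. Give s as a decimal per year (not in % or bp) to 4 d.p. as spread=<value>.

d₁ = [ln(V₀/D) + (r + σ²/2)T] / (σ√T)
   = [ln(216.2816/78.0857) + (0.0238 + 0.5·0.4704²)·0.7832] / (0.4704·√0.7832)
   = [1.018774 + 0.105292] / 0.416297 = 2.700152
d₂ = d₁ − σ√T = 2.700152 − 0.416297 = 2.283855
N(d₁) = 0.996535,  N(d₂) = 0.988810,  e^(−rT) = 0.981532
E₀ = V₀·N(d₁) − D·e^(−rT)·N(d₂)
   = 216.2816·0.996535 − 78.0857·0.981532·0.988810 = 139.746093
B₀ = V₀ − E₀ = 216.2816 − 139.746093 = 76.535507
spread = −(1/T)·ln(B₀/D) − r = −(1/0.7832)·ln(76.535507/78.0857) − 0.0238 = 0.00180287

spread=0.0018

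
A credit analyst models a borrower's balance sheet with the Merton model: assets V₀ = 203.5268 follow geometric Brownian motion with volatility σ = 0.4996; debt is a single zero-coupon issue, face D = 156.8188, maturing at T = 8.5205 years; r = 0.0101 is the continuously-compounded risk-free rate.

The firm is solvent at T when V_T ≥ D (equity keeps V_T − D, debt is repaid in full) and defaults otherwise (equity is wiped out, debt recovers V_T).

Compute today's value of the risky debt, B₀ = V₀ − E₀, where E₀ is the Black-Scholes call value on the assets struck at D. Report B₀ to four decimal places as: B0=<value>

d₁ = [ln(V₀/D) + (r + σ²/2)T] / (σ√T)
   = [ln(203.5268/156.8188) + (0.0101 + 0.5·0.4996²)·8.5205] / (0.4996·√8.5205)
   = [0.260707 + 1.149416] / 1.458327 = 0.966945
d₂ = d₁ − σ√T = 0.966945 − 1.458327 = -0.491382
N(d₁) = 0.833214,  N(d₂) = 0.311578,  e^(−rT) = 0.917542
E₀ = V₀·N(d₁) − D·e^(−rT)·N(d₂)
   = 203.5268·0.833214 − 156.8188·0.917542·0.311578 = 124.749137
B₀ = V₀ − E₀ = 203.5268 − 124.749137 = 78.777663

B0=78.7777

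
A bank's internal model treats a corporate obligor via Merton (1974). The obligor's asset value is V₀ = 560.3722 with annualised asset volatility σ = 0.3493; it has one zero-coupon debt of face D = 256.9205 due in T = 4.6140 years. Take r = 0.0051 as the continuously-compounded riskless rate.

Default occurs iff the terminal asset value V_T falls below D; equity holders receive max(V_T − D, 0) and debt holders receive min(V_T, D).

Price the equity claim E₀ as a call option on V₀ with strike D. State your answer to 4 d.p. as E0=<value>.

d₁ = [ln(V₀/D) + (r + σ²/2)T] / (σ√T)
   = [ln(560.3722/256.9205) + (0.0051 + 0.5·0.3493²)·4.6140] / (0.3493·√4.6140)
   = [0.779835 + 0.305010] / 0.750304 = 1.445872
d₂ = d₁ − σ√T = 1.445872 − 0.750304 = 0.695568
N(d₁) = 0.925893,  N(d₂) = 0.756650,  e^(−rT) = 0.976743
E₀ = V₀·N(d₁) − D·e^(−rT)·N(d₂)
   = 560.3722·0.925893 − 256.9205·0.976743·0.756650 = 328.967070

E0=328.9671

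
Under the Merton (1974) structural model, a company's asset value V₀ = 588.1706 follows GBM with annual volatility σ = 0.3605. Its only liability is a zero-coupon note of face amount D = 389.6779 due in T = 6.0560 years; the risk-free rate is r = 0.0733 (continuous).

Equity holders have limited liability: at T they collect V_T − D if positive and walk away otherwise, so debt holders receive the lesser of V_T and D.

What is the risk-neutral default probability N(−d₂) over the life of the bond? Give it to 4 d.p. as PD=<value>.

PD=0.3012

d₁ = [ln(V₀/D) + (r + σ²/2)T] / (σ√T)
   = [ln(588.1706/389.6779) + (0.0733 + 0.5·0.3605²)·6.0560] / (0.3605·√6.0560)
   = [0.411697 + 0.837424] / 0.887152 = 1.408012
d₂ = d₁ − σ√T = 1.408012 − 0.887152 = 0.520859
risk-neutral PD = N(−d₂) = N(-0.520859) = 0.301232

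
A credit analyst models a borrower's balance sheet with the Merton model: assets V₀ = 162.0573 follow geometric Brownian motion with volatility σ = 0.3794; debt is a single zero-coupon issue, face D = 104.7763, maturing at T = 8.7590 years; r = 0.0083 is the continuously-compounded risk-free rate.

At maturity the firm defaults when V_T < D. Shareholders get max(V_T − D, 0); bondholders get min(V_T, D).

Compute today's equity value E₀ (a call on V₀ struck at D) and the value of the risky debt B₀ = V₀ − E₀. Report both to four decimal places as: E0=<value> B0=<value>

E0=92.3993 B0=69.6580

d₁ = [ln(V₀/D) + (r + σ²/2)T] / (σ√T)
   = [ln(162.0573/104.7763) + (0.0083 + 0.5·0.3794²)·8.7590] / (0.3794·√8.7590)
   = [0.436122 + 0.703104] / 1.122857 = 1.014578
d₂ = d₁ − σ√T = 1.014578 − 1.122857 = -0.108279
N(d₁) = 0.844846,  N(d₂) = 0.456887,  e^(−rT) = 0.929880
E₀ = V₀·N(d₁) − D·e^(−rT)·N(d₂)
   = 162.0573·0.844846 − 104.7763·0.929880·0.456887 = 92.399314
B₀ = V₀ − E₀ = 162.0573 − 92.399314 = 69.657986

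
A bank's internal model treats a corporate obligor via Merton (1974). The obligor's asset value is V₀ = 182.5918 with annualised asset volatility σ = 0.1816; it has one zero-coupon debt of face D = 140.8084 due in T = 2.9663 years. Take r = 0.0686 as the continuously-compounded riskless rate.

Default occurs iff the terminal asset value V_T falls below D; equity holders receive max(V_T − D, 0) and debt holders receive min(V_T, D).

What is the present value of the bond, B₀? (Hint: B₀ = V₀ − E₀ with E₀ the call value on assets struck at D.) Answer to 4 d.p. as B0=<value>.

B0=113.5100

d₁ = [ln(V₀/D) + (r + σ²/2)T] / (σ√T)
   = [ln(182.5918/140.8084) + (0.0686 + 0.5·0.1816²)·2.9663] / (0.1816·√2.9663)
   = [0.259853 + 0.252400] / 0.312769 = 1.637802
d₂ = d₁ − σ√T = 1.637802 − 0.312769 = 1.325033
N(d₁) = 0.949268,  N(d₂) = 0.907420,  e^(−rT) = 0.815880
E₀ = V₀·N(d₁) − D·e^(−rT)·N(d₂)
   = 182.5918·0.949268 − 140.8084·0.815880·0.907420 = 69.081759
B₀ = V₀ − E₀ = 182.5918 − 69.081759 = 113.510041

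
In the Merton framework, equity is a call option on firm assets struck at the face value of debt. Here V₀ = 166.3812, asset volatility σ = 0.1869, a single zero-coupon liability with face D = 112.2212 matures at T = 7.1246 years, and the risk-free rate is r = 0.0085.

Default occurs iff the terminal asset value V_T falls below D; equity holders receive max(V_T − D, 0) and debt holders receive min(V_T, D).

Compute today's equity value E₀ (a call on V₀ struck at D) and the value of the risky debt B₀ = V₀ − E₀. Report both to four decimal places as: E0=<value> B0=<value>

d₁ = [ln(V₀/D) + (r + σ²/2)T] / (σ√T)
   = [ln(166.3812/112.2212) + (0.0085 + 0.5·0.1869²)·7.1246] / (0.1869·√7.1246)
   = [0.393810 + 0.184996] / 0.498872 = 1.160228
d₂ = d₁ − σ√T = 1.160228 − 0.498872 = 0.661355
N(d₁) = 0.877022,  N(d₂) = 0.745808,  e^(−rT) = 0.941238
E₀ = V₀·N(d₁) − D·e^(−rT)·N(d₂)
   = 166.3812·0.877022 − 112.2212·0.941238·0.745808 = 67.142624
B₀ = V₀ − E₀ = 166.3812 − 67.142624 = 99.238576

E0=67.1426 B0=99.2386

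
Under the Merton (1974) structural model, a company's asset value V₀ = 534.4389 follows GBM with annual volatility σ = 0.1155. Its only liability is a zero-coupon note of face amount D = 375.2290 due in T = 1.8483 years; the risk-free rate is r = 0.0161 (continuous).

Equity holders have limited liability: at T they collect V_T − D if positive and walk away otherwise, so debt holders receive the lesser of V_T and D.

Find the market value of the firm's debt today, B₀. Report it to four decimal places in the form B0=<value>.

d₁ = [ln(V₀/D) + (r + σ²/2)T] / (σ√T)
   = [ln(534.4389/375.2290) + (0.0161 + 0.5·0.1155²)·1.8483] / (0.1155·√1.8483)
   = [0.353681 + 0.042086] / 0.157025 = 2.520411
d₂ = d₁ − σ√T = 2.520411 − 0.157025 = 2.363386
N(d₁) = 0.994139,  N(d₂) = 0.990946,  e^(−rT) = 0.970681
E₀ = V₀·N(d₁) − D·e^(−rT)·N(d₂)
   = 534.4389·0.994139 − 375.2290·0.970681·0.990946 = 170.376896
B₀ = V₀ − E₀ = 534.4389 − 170.376896 = 364.062004

B0=364.0620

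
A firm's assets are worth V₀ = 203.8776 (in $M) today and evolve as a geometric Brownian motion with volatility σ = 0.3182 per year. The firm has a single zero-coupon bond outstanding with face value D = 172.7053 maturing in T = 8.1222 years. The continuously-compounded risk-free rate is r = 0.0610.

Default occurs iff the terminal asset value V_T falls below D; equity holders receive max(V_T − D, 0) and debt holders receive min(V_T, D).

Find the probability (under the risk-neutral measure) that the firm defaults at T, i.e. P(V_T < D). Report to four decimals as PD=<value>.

PD=0.3913

d₁ = [ln(V₀/D) + (r + σ²/2)T] / (σ√T)
   = [ln(203.8776/172.7053) + (0.0610 + 0.5·0.3182²)·8.1222] / (0.3182·√8.1222)
   = [0.165933 + 0.906646] / 0.906853 = 1.182748
d₂ = d₁ − σ√T = 1.182748 − 0.906853 = 0.275895
risk-neutral PD = N(−d₂) = N(-0.275895) = 0.391315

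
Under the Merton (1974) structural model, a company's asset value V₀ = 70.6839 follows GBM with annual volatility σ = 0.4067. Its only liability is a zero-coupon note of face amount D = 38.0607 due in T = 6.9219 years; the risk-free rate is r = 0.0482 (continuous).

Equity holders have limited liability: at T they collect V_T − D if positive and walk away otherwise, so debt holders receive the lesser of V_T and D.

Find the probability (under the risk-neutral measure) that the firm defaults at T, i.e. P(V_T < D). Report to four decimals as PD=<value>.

PD=0.3612

d₁ = [ln(V₀/D) + (r + σ²/2)T] / (σ√T)
   = [ln(70.6839/38.0607) + (0.0482 + 0.5·0.4067²)·6.9219] / (0.4067·√6.9219)
   = [0.619036 + 0.906094] / 1.070008 = 1.425344
d₂ = d₁ − σ√T = 1.425344 − 1.070008 = 0.355337
risk-neutral PD = N(−d₂) = N(-0.355337) = 0.361169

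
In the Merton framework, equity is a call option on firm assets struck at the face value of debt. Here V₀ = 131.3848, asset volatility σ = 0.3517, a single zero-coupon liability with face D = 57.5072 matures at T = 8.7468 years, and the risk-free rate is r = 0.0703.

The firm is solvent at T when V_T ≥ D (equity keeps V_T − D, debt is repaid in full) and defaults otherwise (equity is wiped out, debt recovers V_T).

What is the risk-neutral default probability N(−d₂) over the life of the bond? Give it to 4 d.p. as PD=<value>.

PD=0.1934

d₁ = [ln(V₀/D) + (r + σ²/2)T] / (σ√T)
   = [ln(131.3848/57.5072) + (0.0703 + 0.5·0.3517²)·8.7468] / (0.3517·√8.7468)
   = [0.826220 + 1.155859] / 1.040152 = 1.905566
d₂ = d₁ − σ√T = 1.905566 − 1.040152 = 0.865413
risk-neutral PD = N(−d₂) = N(-0.865413) = 0.193406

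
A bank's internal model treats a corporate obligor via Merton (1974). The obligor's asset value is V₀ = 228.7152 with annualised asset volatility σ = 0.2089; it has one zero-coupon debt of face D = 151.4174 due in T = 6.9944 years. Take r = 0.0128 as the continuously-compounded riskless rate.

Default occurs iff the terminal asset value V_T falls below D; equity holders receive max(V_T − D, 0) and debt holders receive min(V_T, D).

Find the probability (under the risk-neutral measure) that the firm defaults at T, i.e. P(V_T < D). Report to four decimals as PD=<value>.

d₁ = [ln(V₀/D) + (r + σ²/2)T] / (σ√T)
   = [ln(228.7152/151.4174) + (0.0128 + 0.5·0.2089²)·6.9944] / (0.2089·√6.9944)
   = [0.412437 + 0.242143] / 0.552476 = 1.184812
d₂ = d₁ − σ√T = 1.184812 − 0.552476 = 0.632336
risk-neutral PD = N(−d₂) = N(-0.632336) = 0.263584

PD=0.2636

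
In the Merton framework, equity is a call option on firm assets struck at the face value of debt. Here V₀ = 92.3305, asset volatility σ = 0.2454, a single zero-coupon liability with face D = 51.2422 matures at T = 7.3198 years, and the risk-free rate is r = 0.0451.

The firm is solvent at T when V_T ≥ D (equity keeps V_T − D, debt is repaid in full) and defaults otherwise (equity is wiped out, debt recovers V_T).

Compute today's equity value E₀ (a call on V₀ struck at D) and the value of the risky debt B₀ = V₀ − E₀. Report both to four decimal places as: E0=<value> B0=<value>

E0=56.9101 B0=35.4204

d₁ = [ln(V₀/D) + (r + σ²/2)T] / (σ√T)
   = [ln(92.3305/51.2422) + (0.0451 + 0.5·0.2454²)·7.3198] / (0.2454·√7.3198)
   = [0.588811 + 0.550526] / 0.663933 = 1.716043
d₂ = d₁ − σ√T = 1.716043 − 0.663933 = 1.052110
N(d₁) = 0.956923,  N(d₂) = 0.853626,  e^(−rT) = 0.718835
E₀ = V₀·N(d₁) − D·e^(−rT)·N(d₂)
   = 92.3305·0.956923 − 51.2422·0.718835·0.853626 = 56.910129
B₀ = V₀ − E₀ = 92.3305 − 56.910129 = 35.420371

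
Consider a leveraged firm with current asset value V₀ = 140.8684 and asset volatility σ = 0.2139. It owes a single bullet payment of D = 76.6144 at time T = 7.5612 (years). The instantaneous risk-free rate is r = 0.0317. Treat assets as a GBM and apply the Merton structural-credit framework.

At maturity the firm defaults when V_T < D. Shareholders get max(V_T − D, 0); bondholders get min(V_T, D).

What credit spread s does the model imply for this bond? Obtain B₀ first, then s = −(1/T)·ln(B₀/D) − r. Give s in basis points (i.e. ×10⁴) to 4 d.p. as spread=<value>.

d₁ = [ln(V₀/D) + (r + σ²/2)T] / (σ√T)
   = [ln(140.8684/76.6144) + (0.0317 + 0.5·0.2139²)·7.5612] / (0.2139·√7.5612)
   = [0.609041 + 0.412665] / 0.588174 = 1.737079
d₂ = d₁ − σ√T = 1.737079 − 0.588174 = 1.148905
N(d₁) = 0.958813,  N(d₂) = 0.874702,  e^(−rT) = 0.786872
E₀ = V₀·N(d₁) − D·e^(−rT)·N(d₂)
   = 140.8684·0.958813 − 76.6144·0.786872·0.874702 = 82.334461
B₀ = V₀ − E₀ = 140.8684 − 82.334461 = 58.533939
spread = −(1/T)·ln(B₀/D) − r = −(1/7.5612)·ln(58.533939/76.6144) − 0.0317 = 0.00389995
in basis points: 0.00389995 × 10⁴ = 38.9995 bp

spread=38.9995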